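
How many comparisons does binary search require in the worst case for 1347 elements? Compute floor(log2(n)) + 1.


Binary search halves the search space each step.
Maximum comparisons = floor(log2(1347)) + 1
log2(1347) = 10.3955
floor(log2(1347)) = 10, so 10 + 1 = 11
Final answer: 11


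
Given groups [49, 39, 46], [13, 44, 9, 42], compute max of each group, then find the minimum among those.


Find max of each group:
  Group 1: [49, 39, 46] -> max = 49
  Group 2: [13, 44, 9, 42] -> max = 44
Maxes: [49, 44]
Minimum of maxes = 44
Final answer: 44


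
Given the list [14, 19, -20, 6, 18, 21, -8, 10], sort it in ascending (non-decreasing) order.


Original list: [14, 19, -20, 6, 18, 21, -8, 10]
Repeatedly take the smallest remaining element:
  Remaining [14, 19, -20, 6, 18, 21, -8, 10] -> smallest is -20
  Remaining [14, 19, 6, 18, 21, -8, 10] -> smallest is -8
  Remaining [14, 19, 6, 18, 21, 10] -> smallest is 6
  Remaining [14, 19, 18, 21, 10] -> smallest is 10
  Remaining [14, 19, 18, 21] -> smallest is 14
  Remaining [19, 18, 21] -> smallest is 18
  Remaining [19, 21] -> smallest is 19
  Remaining [21] -> smallest is 21
Collecting the picks in order gives the sorted list.
Final answer: [-20, -8, 6, 10, 14, 18, 19, 21]


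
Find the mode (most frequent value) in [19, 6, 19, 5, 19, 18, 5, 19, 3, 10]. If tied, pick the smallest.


Count the frequency of each value:
  3 appears 1 time(s)
  5 appears 2 time(s)
  6 appears 1 time(s)
  10 appears 1 time(s)
  18 appears 1 time(s)
  19 appears 4 time(s)
Maximum frequency is 4.
Only 19 reaches that frequency, so it is the mode.
Final answer: 19


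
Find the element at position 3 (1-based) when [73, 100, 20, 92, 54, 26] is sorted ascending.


Sort ascending: [20, 26, 54, 73, 92, 100]
The 3rd element (1-indexed) is at index 2.
Value = 54
Final answer: 54


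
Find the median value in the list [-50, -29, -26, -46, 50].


First, sort the list: [-50, -46, -29, -26, 50]
The list has 5 elements (odd count).
The middle index is 2 (0-based), and the element there is -29.
Final answer: -29


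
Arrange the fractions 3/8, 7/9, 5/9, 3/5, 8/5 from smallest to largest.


Convert to decimal for comparison:
  3/8 = 0.375
  7/9 = 0.7778
  5/9 = 0.5556
  3/5 = 0.6
  8/5 = 1.6
Decimals in increasing order: 0.375 < 0.5556 < 0.6 < 0.7778 < 1.6
Writing each back as its fraction gives the sorted order.
Final answer: 3/8, 5/9, 3/5, 7/9, 8/5


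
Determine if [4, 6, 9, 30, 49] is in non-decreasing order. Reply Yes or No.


Check consecutive pairs:
  4 <= 6? True
  6 <= 9? True
  9 <= 30? True
  30 <= 49? True
Every consecutive pair is in order, so the list is non-decreasing.
Final answer: Yes


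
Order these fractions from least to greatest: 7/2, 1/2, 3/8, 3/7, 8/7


Convert to decimal for comparison:
  7/2 = 3.5
  1/2 = 0.5
  3/8 = 0.375
  3/7 = 0.4286
  8/7 = 1.1429
Decimals in increasing order: 0.375 < 0.4286 < 0.5 < 1.1429 < 3.5
Writing each back as its fraction gives the sorted order.
Final answer: 3/8, 3/7, 1/2, 8/7, 7/2


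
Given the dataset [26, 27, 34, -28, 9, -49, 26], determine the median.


First, sort the list: [-49, -28, 9, 26, 26, 27, 34]
The list has 7 elements (odd count).
The middle index is 3 (0-based), and the element there is 26.
Final answer: 26


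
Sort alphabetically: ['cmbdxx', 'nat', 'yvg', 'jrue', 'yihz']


Compare strings character by character (the first differing letter decides):
  'cmbdxx' < 'jrue' since 'c' < 'j' at position 1
  'jrue' < 'nat' since 'j' < 'n' at position 1
  'nat' < 'yihz' since 'n' < 'y' at position 1
  'yihz' < 'yvg' since 'i' < 'v' at position 2
Chaining these comparisons gives the alphabetical order.
Final answer: ['cmbdxx', 'jrue', 'nat', 'yihz', 'yvg']


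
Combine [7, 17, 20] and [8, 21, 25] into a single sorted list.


List A: [7, 17, 20]
List B: [8, 21, 25]
Repeatedly compare the front elements and take the smaller:
  7 vs 8 -> take 7
  17 vs 8 -> take 8
  17 vs 21 -> take 17
  20 vs 21 -> take 20
  A is exhausted; append the rest of B: [21, 25]
Final answer: [7, 8, 17, 20, 21, 25]


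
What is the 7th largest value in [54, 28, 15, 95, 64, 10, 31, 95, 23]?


Sort descending: [95, 95, 64, 54, 31, 28, 23, 15, 10]
The 7th element (1-indexed) is at index 6.
Value = 23
Final answer: 23


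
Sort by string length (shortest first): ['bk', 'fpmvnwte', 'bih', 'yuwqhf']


Compute lengths:
  'bk' has length 2
  'fpmvnwte' has length 8
  'bih' has length 3
  'yuwqhf' has length 6
Lengths in increasing order: 2 < 3 < 6 < 8
Listing the words in that order gives the answer.
Final answer: ['bk', 'bih', 'yuwqhf', 'fpmvnwte']


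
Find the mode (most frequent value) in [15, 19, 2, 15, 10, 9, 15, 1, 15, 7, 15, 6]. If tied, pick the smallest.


Count the frequency of each value:
  1 appears 1 time(s)
  2 appears 1 time(s)
  6 appears 1 time(s)
  7 appears 1 time(s)
  9 appears 1 time(s)
  10 appears 1 time(s)
  15 appears 5 time(s)
  19 appears 1 time(s)
Maximum frequency is 5.
Only 15 reaches that frequency, so it is the mode.
Final answer: 15


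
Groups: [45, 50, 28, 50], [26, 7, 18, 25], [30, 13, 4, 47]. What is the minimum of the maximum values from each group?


Find max of each group:
  Group 1: [45, 50, 28, 50] -> max = 50
  Group 2: [26, 7, 18, 25] -> max = 26
  Group 3: [30, 13, 4, 47] -> max = 47
Maxes: [50, 26, 47]
Minimum of maxes = 26
Final answer: 26


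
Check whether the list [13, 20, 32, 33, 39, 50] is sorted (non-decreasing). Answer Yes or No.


Check consecutive pairs:
  13 <= 20? True
  20 <= 32? True
  32 <= 33? True
  33 <= 39? True
  39 <= 50? True
Every consecutive pair is in order, so the list is non-decreasing.
Final answer: Yes


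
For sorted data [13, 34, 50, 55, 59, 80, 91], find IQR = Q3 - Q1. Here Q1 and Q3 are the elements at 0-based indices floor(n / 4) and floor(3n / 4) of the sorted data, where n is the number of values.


The data has n = 7 elements.
Q1 index = floor(7 / 4) = floor(1.75) = 1; Q3 index = floor(3 * 7 / 4) = floor(5.25) = 5
Q1 = element at index 1 = 34
Q3 = element at index 5 = 80
IQR = 80 - 34 = 46
Final answer: 46


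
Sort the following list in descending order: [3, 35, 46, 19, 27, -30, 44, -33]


Original list: [3, 35, 46, 19, 27, -30, 44, -33]
Repeatedly take the largest remaining element:
  Remaining [3, 35, 46, 19, 27, -30, 44, -33] -> largest is 46
  Remaining [3, 35, 19, 27, -30, 44, -33] -> largest is 44
  Remaining [3, 35, 19, 27, -30, -33] -> largest is 35
  Remaining [3, 19, 27, -30, -33] -> largest is 27
  Remaining [3, 19, -30, -33] -> largest is 19
  Remaining [3, -30, -33] -> largest is 3
  Remaining [-30, -33] -> largest is -30
  Remaining [-33] -> largest is -33
Collecting the picks in order gives the descending list.
Final answer: [46, 44, 35, 27, 19, 3, -30, -33]


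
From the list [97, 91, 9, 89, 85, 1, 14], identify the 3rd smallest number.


Sort ascending: [1, 9, 14, 85, 89, 91, 97]
The 3rd element (1-indexed) is at index 2.
Value = 14
Final answer: 14


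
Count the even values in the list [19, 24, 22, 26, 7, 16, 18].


Check each element:
  19 is odd
  24 is even
  22 is even
  26 is even
  7 is odd
  16 is even
  18 is even
Evens: [24, 22, 26, 16, 18]
Count of evens = 5
Final answer: 5


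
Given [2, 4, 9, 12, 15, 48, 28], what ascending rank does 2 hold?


Sort ascending: [2, 4, 9, 12, 15, 28, 48]
Find 2 in the sorted list.
2 is at position 1 (1-indexed).
Final answer: 1


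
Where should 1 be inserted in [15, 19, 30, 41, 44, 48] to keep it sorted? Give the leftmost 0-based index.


List is sorted: [15, 19, 30, 41, 44, 48]
We need the leftmost position where 1 can be inserted, i.e. the first index whose element is >= 1 (or the end of the list if none is).
Binary search with low=0, high=6 (0-based indices):
  low=0, high=6, mid=3: a[3]=41 >= 1, so high = 3
  low=0, high=3, mid=1: a[1]=19 >= 1, so high = 1
  low=0, high=1, mid=0: a[0]=15 >= 1, so high = 0
Now low = high = 0, so the insertion index is 0.
Final answer: 0


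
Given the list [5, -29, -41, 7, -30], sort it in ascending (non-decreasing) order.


Original list: [5, -29, -41, 7, -30]
Repeatedly take the smallest remaining element:
  Remaining [5, -29, -41, 7, -30] -> smallest is -41
  Remaining [5, -29, 7, -30] -> smallest is -30
  Remaining [5, -29, 7] -> smallest is -29
  Remaining [5, 7] -> smallest is 5
  Remaining [7] -> smallest is 7
Collecting the picks in order gives the sorted list.
Final answer: [-41, -30, -29, 5, 7]


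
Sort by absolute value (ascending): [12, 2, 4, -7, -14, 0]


Compute absolute values:
  |12| = 12
  |2| = 2
  |4| = 4
  |-7| = 7
  |-14| = 14
  |0| = 0
Absolute values in increasing order: 0 < 2 < 4 < 7 < 12 < 14
Listing the original numbers in that order gives the answer.
Final answer: [0, 2, 4, -7, 12, -14]


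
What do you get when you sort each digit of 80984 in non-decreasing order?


The number 80984 has digits: 8, 0, 9, 8, 4
Sorted: 0, 4, 8, 8, 9
Joining the sorted digits gives the result.
Final answer: 04889


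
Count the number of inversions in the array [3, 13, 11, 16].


For each element, count the later elements that are smaller than it:
  3 (index 0): smaller elements after it = [] -> 0
  13 (index 1): smaller elements after it = [11] -> 1
  11 (index 2): smaller elements after it = [] -> 0
Total inversions = 0 + 1 + 0 = 1
Final answer: 1


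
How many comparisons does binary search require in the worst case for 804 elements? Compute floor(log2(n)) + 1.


Binary search halves the search space each step.
Maximum comparisons = floor(log2(804)) + 1
log2(804) = 9.6511
floor(log2(804)) = 9, so 9 + 1 = 10
Final answer: 10


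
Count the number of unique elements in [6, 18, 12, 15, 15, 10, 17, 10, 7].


List all unique values:
Distinct values: [6, 7, 10, 12, 15, 17, 18]
Count = 7
Final answer: 7


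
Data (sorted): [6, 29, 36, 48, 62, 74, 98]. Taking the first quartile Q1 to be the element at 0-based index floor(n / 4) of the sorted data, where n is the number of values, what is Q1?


The list has n = 7 elements.
Q1 index = floor(7 / 4) = floor(1.75) = 1
Counting from index 0 in the sorted data, the element at index 1 is 29.
Final answer: 29


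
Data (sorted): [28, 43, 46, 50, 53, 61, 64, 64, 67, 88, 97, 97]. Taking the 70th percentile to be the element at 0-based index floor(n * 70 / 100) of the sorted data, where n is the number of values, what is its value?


The dataset has n = 12 elements.
Index = floor(12 * 70 / 100) = floor(840 / 100) = floor(8.4) = 8
Counting from index 0 in the sorted data, the element at index 8 is 67.
Final answer: 67


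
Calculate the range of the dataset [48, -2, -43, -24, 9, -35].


Maximum value: 48
Minimum value: -43
Range = 48 - (-43) = 91
Final answer: 91


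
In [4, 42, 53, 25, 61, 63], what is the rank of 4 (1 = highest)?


Sort descending: [63, 61, 53, 42, 25, 4]
Find 4 in the sorted list.
4 is at position 6.
Final answer: 6


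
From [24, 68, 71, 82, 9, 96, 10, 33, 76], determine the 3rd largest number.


Sort descending: [96, 82, 76, 71, 68, 33, 24, 10, 9]
The 3rd element (1-indexed) is at index 2.
Value = 76
Final answer: 76


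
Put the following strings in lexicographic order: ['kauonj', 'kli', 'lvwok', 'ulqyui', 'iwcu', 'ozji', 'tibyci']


Compare strings character by character (the first differing letter decides):
  'iwcu' < 'kauonj' since 'i' < 'k' at position 1
  'kauonj' < 'kli' since 'a' < 'l' at position 2
  'kli' < 'lvwok' since 'k' < 'l' at position 1
  'lvwok' < 'ozji' since 'l' < 'o' at position 1
  'ozji' < 'tibyci' since 'o' < 't' at position 1
  'tibyci' < 'ulqyui' since 't' < 'u' at position 1
Chaining these comparisons gives the alphabetical order.
Final answer: ['iwcu', 'kauonj', 'kli', 'lvwok', 'ozji', 'tibyci', 'ulqyui']


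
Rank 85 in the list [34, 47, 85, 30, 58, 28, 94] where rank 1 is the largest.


Sort descending: [94, 85, 58, 47, 34, 30, 28]
Find 85 in the sorted list.
85 is at position 2.
Final answer: 2


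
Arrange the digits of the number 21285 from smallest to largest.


The number 21285 has digits: 2, 1, 2, 8, 5
Sorted: 1, 2, 2, 5, 8
Joining the sorted digits gives the result.
Final answer: 12258


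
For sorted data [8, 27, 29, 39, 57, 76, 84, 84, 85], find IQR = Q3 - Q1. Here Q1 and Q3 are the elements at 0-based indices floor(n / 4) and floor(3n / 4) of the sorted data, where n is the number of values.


The data has n = 9 elements.
Q1 index = floor(9 / 4) = floor(2.25) = 2; Q3 index = floor(3 * 9 / 4) = floor(6.75) = 6
Q1 = element at index 2 = 29
Q3 = element at index 6 = 84
IQR = 84 - 29 = 55
Final answer: 55


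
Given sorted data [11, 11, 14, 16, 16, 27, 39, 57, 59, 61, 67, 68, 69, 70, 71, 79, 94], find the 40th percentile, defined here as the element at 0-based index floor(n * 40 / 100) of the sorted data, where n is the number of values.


The dataset has n = 17 elements.
Index = floor(17 * 40 / 100) = floor(680 / 100) = floor(6.8) = 6
Counting from index 0 in the sorted data, the element at index 6 is 39.
Final answer: 39


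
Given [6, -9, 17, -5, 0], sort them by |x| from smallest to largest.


Compute absolute values:
  |6| = 6
  |-9| = 9
  |17| = 17
  |-5| = 5
  |0| = 0
Absolute values in increasing order: 0 < 5 < 6 < 9 < 17
Listing the original numbers in that order gives the answer.
Final answer: [0, -5, 6, -9, 17]


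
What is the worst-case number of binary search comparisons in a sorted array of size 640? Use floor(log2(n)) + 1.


Binary search halves the search space each step.
Maximum comparisons = floor(log2(640)) + 1
log2(640) = 9.3219
floor(log2(640)) = 9, so 9 + 1 = 10
Final answer: 10


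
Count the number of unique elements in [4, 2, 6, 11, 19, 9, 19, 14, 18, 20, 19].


List all unique values:
Distinct values: [2, 4, 6, 9, 11, 14, 18, 19, 20]
Count = 9
Final answer: 9


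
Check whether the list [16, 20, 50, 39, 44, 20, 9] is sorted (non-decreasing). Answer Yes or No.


Check consecutive pairs:
  16 <= 20? True
  20 <= 50? True
  50 <= 39? False
  39 <= 44? True
  44 <= 20? False
  20 <= 9? False
3 consecutive pair(s) are out of order, so the list is not sorted.
Final answer: No


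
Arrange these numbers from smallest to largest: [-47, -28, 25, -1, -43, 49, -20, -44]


Original list: [-47, -28, 25, -1, -43, 49, -20, -44]
Repeatedly take the smallest remaining element:
  Remaining [-47, -28, 25, -1, -43, 49, -20, -44] -> smallest is -47
  Remaining [-28, 25, -1, -43, 49, -20, -44] -> smallest is -44
  Remaining [-28, 25, -1, -43, 49, -20] -> smallest is -43
  Remaining [-28, 25, -1, 49, -20] -> smallest is -28
  Remaining [25, -1, 49, -20] -> smallest is -20
  Remaining [25, -1, 49] -> smallest is -1
  Remaining [25, 49] -> smallest is 25
  Remaining [49] -> smallest is 49
Collecting the picks in order gives the sorted list.
Final answer: [-47, -44, -43, -28, -20, -1, 25, 49]


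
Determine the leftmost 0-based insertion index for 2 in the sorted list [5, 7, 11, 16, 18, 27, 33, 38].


List is sorted: [5, 7, 11, 16, 18, 27, 33, 38]
We need the leftmost position where 2 can be inserted, i.e. the first index whose element is >= 2 (or the end of the list if none is).
Binary search with low=0, high=8 (0-based indices):
  low=0, high=8, mid=4: a[4]=18 >= 2, so high = 4
  low=0, high=4, mid=2: a[2]=11 >= 2, so high = 2
  low=0, high=2, mid=1: a[1]=7 >= 2, so high = 1
  low=0, high=1, mid=0: a[0]=5 >= 2, so high = 0
Now low = high = 0, so the insertion index is 0.
Final answer: 0


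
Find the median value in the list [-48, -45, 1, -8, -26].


First, sort the list: [-48, -45, -26, -8, 1]
The list has 5 elements (odd count).
The middle index is 2 (0-based), and the element there is -26.
Final answer: -26


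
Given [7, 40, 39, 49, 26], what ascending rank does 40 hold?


Sort ascending: [7, 26, 39, 40, 49]
Find 40 in the sorted list.
40 is at position 4 (1-indexed).
Final answer: 4


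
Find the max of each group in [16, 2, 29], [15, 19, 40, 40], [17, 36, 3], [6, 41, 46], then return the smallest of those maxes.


Find max of each group:
  Group 1: [16, 2, 29] -> max = 29
  Group 2: [15, 19, 40, 40] -> max = 40
  Group 3: [17, 36, 3] -> max = 36
  Group 4: [6, 41, 46] -> max = 46
Maxes: [29, 40, 36, 46]
Minimum of maxes = 29
Final answer: 29


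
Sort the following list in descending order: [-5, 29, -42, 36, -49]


Original list: [-5, 29, -42, 36, -49]
Repeatedly take the largest remaining element:
  Remaining [-5, 29, -42, 36, -49] -> largest is 36
  Remaining [-5, 29, -42, -49] -> largest is 29
  Remaining [-5, -42, -49] -> largest is -5
  Remaining [-42, -49] -> largest is -42
  Remaining [-49] -> largest is -49
Collecting the picks in order gives the descending list.
Final answer: [36, 29, -5, -42, -49]


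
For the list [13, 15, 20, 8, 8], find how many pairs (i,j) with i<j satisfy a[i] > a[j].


For each element, count the later elements that are smaller than it:
  13 (index 0): smaller elements after it = [8, 8] -> 2
  15 (index 1): smaller elements after it = [8, 8] -> 2
  20 (index 2): smaller elements after it = [8, 8] -> 2
  8 (index 3): smaller elements after it = [] -> 0
Total inversions = 2 + 2 + 2 + 0 = 6
Final answer: 6


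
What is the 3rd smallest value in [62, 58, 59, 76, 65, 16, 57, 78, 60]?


Sort ascending: [16, 57, 58, 59, 60, 62, 65, 76, 78]
The 3rd element (1-indexed) is at index 2.
Value = 58
Final answer: 58


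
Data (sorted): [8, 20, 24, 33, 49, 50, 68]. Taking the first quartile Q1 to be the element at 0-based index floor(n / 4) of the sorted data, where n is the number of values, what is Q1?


The list has n = 7 elements.
Q1 index = floor(7 / 4) = floor(1.75) = 1
Counting from index 0 in the sorted data, the element at index 1 is 20.
Final answer: 20


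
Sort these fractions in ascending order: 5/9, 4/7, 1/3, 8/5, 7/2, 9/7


Convert to decimal for comparison:
  5/9 = 0.5556
  4/7 = 0.5714
  1/3 = 0.3333
  8/5 = 1.6
  7/2 = 3.5
  9/7 = 1.2857
Decimals in increasing order: 0.3333 < 0.5556 < 0.5714 < 1.2857 < 1.6 < 3.5
Writing each back as its fraction gives the sorted order.
Final answer: 1/3, 5/9, 4/7, 9/7, 8/5, 7/2


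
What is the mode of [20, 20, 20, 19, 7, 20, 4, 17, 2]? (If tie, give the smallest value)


Count the frequency of each value:
  2 appears 1 time(s)
  4 appears 1 time(s)
  7 appears 1 time(s)
  17 appears 1 time(s)
  19 appears 1 time(s)
  20 appears 4 time(s)
Maximum frequency is 4.
Only 20 reaches that frequency, so it is the mode.
Final answer: 20


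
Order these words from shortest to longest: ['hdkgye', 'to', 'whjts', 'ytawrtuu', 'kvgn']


Compute lengths:
  'hdkgye' has length 6
  'to' has length 2
  'whjts' has length 5
  'ytawrtuu' has length 8
  'kvgn' has length 4
Lengths in increasing order: 2 < 4 < 5 < 6 < 8
Listing the words in that order gives the answer.
Final answer: ['to', 'kvgn', 'whjts', 'hdkgye', 'ytawrtuu']


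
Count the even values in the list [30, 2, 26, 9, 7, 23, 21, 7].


Check each element:
  30 is even
  2 is even
  26 is even
  9 is odd
  7 is odd
  23 is odd
  21 is odd
  7 is odd
Evens: [30, 2, 26]
Count of evens = 3
Final answer: 3


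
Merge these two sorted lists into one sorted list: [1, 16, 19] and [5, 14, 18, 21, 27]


List A: [1, 16, 19]
List B: [5, 14, 18, 21, 27]
Repeatedly compare the front elements and take the smaller:
  1 vs 5 -> take 1
  16 vs 5 -> take 5
  16 vs 14 -> take 14
  16 vs 18 -> take 16
  19 vs 18 -> take 18
  19 vs 21 -> take 19
  A is exhausted; append the rest of B: [21, 27]
Final answer: [1, 5, 14, 16, 18, 19, 21, 27]


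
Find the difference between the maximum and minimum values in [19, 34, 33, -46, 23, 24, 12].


Maximum value: 34
Minimum value: -46
Range = 34 - (-46) = 80
Final answer: 80


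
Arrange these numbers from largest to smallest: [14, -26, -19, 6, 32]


Original list: [14, -26, -19, 6, 32]
Repeatedly take the largest remaining element:
  Remaining [14, -26, -19, 6, 32] -> largest is 32
  Remaining [14, -26, -19, 6] -> largest is 14
  Remaining [-26, -19, 6] -> largest is 6
  Remaining [-26, -19] -> largest is -19
  Remaining [-26] -> largest is -26
Collecting the picks in order gives the descending list.
Final answer: [32, 14, 6, -19, -26]


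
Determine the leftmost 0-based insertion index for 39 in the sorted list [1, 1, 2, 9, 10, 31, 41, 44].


List is sorted: [1, 1, 2, 9, 10, 31, 41, 44]
We need the leftmost position where 39 can be inserted, i.e. the first index whose element is >= 39 (or the end of the list if none is).
Binary search with low=0, high=8 (0-based indices):
  low=0, high=8, mid=4: a[4]=10 < 39, so low = 5
  low=5, high=8, mid=6: a[6]=41 >= 39, so high = 6
  low=5, high=6, mid=5: a[5]=31 < 39, so low = 6
Now low = high = 6, so the insertion index is 6.
Final answer: 6


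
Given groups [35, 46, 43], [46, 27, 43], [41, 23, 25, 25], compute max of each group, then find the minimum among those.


Find max of each group:
  Group 1: [35, 46, 43] -> max = 46
  Group 2: [46, 27, 43] -> max = 46
  Group 3: [41, 23, 25, 25] -> max = 41
Maxes: [46, 46, 41]
Minimum of maxes = 41
Final answer: 41


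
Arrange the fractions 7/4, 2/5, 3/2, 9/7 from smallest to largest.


Convert to decimal for comparison:
  7/4 = 1.75
  2/5 = 0.4
  3/2 = 1.5
  9/7 = 1.2857
Decimals in increasing order: 0.4 < 1.2857 < 1.5 < 1.75
Writing each back as its fraction gives the sorted order.
Final answer: 2/5, 9/7, 3/2, 7/4


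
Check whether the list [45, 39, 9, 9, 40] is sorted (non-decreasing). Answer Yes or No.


Check consecutive pairs:
  45 <= 39? False
  39 <= 9? False
  9 <= 9? True
  9 <= 40? True
2 consecutive pair(s) are out of order, so the list is not sorted.
Final answer: No


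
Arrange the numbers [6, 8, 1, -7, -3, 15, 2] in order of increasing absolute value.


Compute absolute values:
  |6| = 6
  |8| = 8
  |1| = 1
  |-7| = 7
  |-3| = 3
  |15| = 15
  |2| = 2
Absolute values in increasing order: 1 < 2 < 3 < 6 < 7 < 8 < 15
Listing the original numbers in that order gives the answer.
Final answer: [1, 2, -3, 6, -7, 8, 15]


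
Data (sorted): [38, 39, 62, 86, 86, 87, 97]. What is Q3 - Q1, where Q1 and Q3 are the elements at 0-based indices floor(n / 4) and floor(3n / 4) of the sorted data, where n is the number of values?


The data has n = 7 elements.
Q1 index = floor(7 / 4) = floor(1.75) = 1; Q3 index = floor(3 * 7 / 4) = floor(5.25) = 5
Q1 = element at index 1 = 39
Q3 = element at index 5 = 87
IQR = 87 - 39 = 48
Final answer: 48


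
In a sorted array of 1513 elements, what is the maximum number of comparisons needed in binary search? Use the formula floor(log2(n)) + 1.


Binary search halves the search space each step.
Maximum comparisons = floor(log2(1513)) + 1
log2(1513) = 10.5632
floor(log2(1513)) = 10, so 10 + 1 = 11
Final answer: 11


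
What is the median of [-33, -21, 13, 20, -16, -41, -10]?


First, sort the list: [-41, -33, -21, -16, -10, 13, 20]
The list has 7 elements (odd count).
The middle index is 3 (0-based), and the element there is -16.
Final answer: -16


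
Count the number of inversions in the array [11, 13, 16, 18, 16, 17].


For each element, count the later elements that are smaller than it:
  11 (index 0): smaller elements after it = [] -> 0
  13 (index 1): smaller elements after it = [] -> 0
  16 (index 2): smaller elements after it = [] -> 0
  18 (index 3): smaller elements after it = [16, 17] -> 2
  16 (index 4): smaller elements after it = [] -> 0
Total inversions = 0 + 0 + 0 + 2 + 0 = 2
Final answer: 2


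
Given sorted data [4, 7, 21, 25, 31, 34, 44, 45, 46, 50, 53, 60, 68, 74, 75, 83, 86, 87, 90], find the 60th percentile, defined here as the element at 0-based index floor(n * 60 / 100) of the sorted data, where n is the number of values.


The dataset has n = 19 elements.
Index = floor(19 * 60 / 100) = floor(1140 / 100) = floor(11.4) = 11
Counting from index 0 in the sorted data, the element at index 11 is 60.
Final answer: 60


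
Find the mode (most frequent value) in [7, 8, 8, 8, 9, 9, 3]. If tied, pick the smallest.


Count the frequency of each value:
  3 appears 1 time(s)
  7 appears 1 time(s)
  8 appears 3 time(s)
  9 appears 2 time(s)
Maximum frequency is 3.
Only 8 reaches that frequency, so it is the mode.
Final answer: 8


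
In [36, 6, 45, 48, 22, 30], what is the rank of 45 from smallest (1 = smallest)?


Sort ascending: [6, 22, 30, 36, 45, 48]
Find 45 in the sorted list.
45 is at position 5 (1-indexed).
Final answer: 5


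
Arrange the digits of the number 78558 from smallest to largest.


The number 78558 has digits: 7, 8, 5, 5, 8
Sorted: 5, 5, 7, 8, 8
Joining the sorted digits gives the result.
Final answer: 55788


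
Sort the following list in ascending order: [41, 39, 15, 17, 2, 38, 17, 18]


Original list: [41, 39, 15, 17, 2, 38, 17, 18]
Repeatedly take the smallest remaining element:
  Remaining [41, 39, 15, 17, 2, 38, 17, 18] -> smallest is 2
  Remaining [41, 39, 15, 17, 38, 17, 18] -> smallest is 15
  Remaining [41, 39, 17, 38, 17, 18] -> smallest is 17
  Remaining [41, 39, 38, 17, 18] -> smallest is 17
  Remaining [41, 39, 38, 18] -> smallest is 18
  Remaining [41, 39, 38] -> smallest is 38
  Remaining [41, 39] -> smallest is 39
  Remaining [41] -> smallest is 41
Collecting the picks in order gives the sorted list.
Final answer: [2, 15, 17, 17, 18, 38, 39, 41]


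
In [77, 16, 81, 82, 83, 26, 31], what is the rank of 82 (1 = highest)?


Sort descending: [83, 82, 81, 77, 31, 26, 16]
Find 82 in the sorted list.
82 is at position 2.
Final answer: 2


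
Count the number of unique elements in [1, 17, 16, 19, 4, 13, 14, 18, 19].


List all unique values:
Distinct values: [1, 4, 13, 14, 16, 17, 18, 19]
Count = 8
Final answer: 8


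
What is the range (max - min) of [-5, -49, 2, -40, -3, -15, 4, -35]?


Maximum value: 4
Minimum value: -49
Range = 4 - (-49) = 53
Final answer: 53


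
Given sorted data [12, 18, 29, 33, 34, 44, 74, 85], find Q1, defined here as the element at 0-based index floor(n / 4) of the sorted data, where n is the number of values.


The list has n = 8 elements.
Q1 index = floor(8 / 4) = floor(2) = 2
Counting from index 0 in the sorted data, the element at index 2 is 29.
Final answer: 29


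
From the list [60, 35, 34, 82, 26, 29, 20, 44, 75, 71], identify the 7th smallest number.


Sort ascending: [20, 26, 29, 34, 35, 44, 60, 71, 75, 82]
The 7th element (1-indexed) is at index 6.
Value = 60
Final answer: 60


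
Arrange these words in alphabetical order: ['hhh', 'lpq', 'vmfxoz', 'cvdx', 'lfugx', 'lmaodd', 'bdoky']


Compare strings character by character (the first differing letter decides):
  'bdoky' < 'cvdx' since 'b' < 'c' at position 1
  'cvdx' < 'hhh' since 'c' < 'h' at position 1
  'hhh' < 'lfugx' since 'h' < 'l' at position 1
  'lfugx' < 'lmaodd' since 'f' < 'm' at position 2
  'lmaodd' < 'lpq' since 'm' < 'p' at position 2
  'lpq' < 'vmfxoz' since 'l' < 'v' at position 1
Chaining these comparisons gives the alphabetical order.
Final answer: ['bdoky', 'cvdx', 'hhh', 'lfugx', 'lmaodd', 'lpq', 'vmfxoz']


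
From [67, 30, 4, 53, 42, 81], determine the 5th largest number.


Sort descending: [81, 67, 53, 42, 30, 4]
The 5th element (1-indexed) is at index 4.
Value = 30
Final answer: 30


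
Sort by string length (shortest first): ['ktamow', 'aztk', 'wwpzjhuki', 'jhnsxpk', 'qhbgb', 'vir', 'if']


Compute lengths:
  'ktamow' has length 6
  'aztk' has length 4
  'wwpzjhuki' has length 9
  'jhnsxpk' has length 7
  'qhbgb' has length 5
  'vir' has length 3
  'if' has length 2
Lengths in increasing order: 2 < 3 < 4 < 5 < 6 < 7 < 9
Listing the words in that order gives the answer.
Final answer: ['if', 'vir', 'aztk', 'qhbgb', 'ktamow', 'jhnsxpk', 'wwpzjhuki']


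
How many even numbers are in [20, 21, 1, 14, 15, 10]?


Check each element:
  20 is even
  21 is odd
  1 is odd
  14 is even
  15 is odd
  10 is even
Evens: [20, 14, 10]
Count of evens = 3
Final answer: 3


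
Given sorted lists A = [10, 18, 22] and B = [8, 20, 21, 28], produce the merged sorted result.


List A: [10, 18, 22]
List B: [8, 20, 21, 28]
Repeatedly compare the front elements and take the smaller:
  10 vs 8 -> take 8
  10 vs 20 -> take 10
  18 vs 20 -> take 18
  22 vs 20 -> take 20
  22 vs 21 -> take 21
  22 vs 28 -> take 22
  A is exhausted; append the rest of B: [28]
Final answer: [8, 10, 18, 20, 21, 22, 28]


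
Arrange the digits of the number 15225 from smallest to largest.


The number 15225 has digits: 1, 5, 2, 2, 5
Sorted: 1, 2, 2, 5, 5
Joining the sorted digits gives the result.
Final answer: 12255


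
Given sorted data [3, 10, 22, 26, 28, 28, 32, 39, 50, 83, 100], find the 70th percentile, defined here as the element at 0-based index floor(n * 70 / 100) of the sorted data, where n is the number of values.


The dataset has n = 11 elements.
Index = floor(11 * 70 / 100) = floor(770 / 100) = floor(7.7) = 7
Counting from index 0 in the sorted data, the element at index 7 is 39.
Final answer: 39


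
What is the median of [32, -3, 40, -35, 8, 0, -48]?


First, sort the list: [-48, -35, -3, 0, 8, 32, 40]
The list has 7 elements (odd count).
The middle index is 3 (0-based), and the element there is 0.
Final answer: 0


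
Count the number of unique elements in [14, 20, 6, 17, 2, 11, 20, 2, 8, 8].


List all unique values:
Distinct values: [2, 6, 8, 11, 14, 17, 20]
Count = 7
Final answer: 7


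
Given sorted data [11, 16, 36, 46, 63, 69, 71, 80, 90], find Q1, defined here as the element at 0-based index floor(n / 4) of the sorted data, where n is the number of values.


The list has n = 9 elements.
Q1 index = floor(9 / 4) = floor(2.25) = 2
Counting from index 0 in the sorted data, the element at index 2 is 36.
Final answer: 36


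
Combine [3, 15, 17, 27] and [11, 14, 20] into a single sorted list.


List A: [3, 15, 17, 27]
List B: [11, 14, 20]
Repeatedly compare the front elements and take the smaller:
  3 vs 11 -> take 3
  15 vs 11 -> take 11
  15 vs 14 -> take 14
  15 vs 20 -> take 15
  17 vs 20 -> take 17
  27 vs 20 -> take 20
  B is exhausted; append the rest of A: [27]
Final answer: [3, 11, 14, 15, 17, 20, 27]


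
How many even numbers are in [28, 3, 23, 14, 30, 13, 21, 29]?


Check each element:
  28 is even
  3 is odd
  23 is odd
  14 is even
  30 is even
  13 is odd
  21 is odd
  29 is odd
Evens: [28, 14, 30]
Count of evens = 3
Final answer: 3


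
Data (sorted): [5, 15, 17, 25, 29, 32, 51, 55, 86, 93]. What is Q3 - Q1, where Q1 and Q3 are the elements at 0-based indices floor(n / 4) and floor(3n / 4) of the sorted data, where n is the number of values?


The data has n = 10 elements.
Q1 index = floor(10 / 4) = floor(2.5) = 2; Q3 index = floor(3 * 10 / 4) = floor(7.5) = 7
Q1 = element at index 2 = 17
Q3 = element at index 7 = 55
IQR = 55 - 17 = 38
Final answer: 38


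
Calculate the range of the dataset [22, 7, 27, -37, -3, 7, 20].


Maximum value: 27
Minimum value: -37
Range = 27 - (-37) = 64
Final answer: 64


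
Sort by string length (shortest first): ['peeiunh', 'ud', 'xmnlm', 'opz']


Compute lengths:
  'peeiunh' has length 7
  'ud' has length 2
  'xmnlm' has length 5
  'opz' has length 3
Lengths in increasing order: 2 < 3 < 5 < 7
Listing the words in that order gives the answer.
Final answer: ['ud', 'opz', 'xmnlm', 'peeiunh']


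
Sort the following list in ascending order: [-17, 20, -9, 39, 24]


Original list: [-17, 20, -9, 39, 24]
Repeatedly take the smallest remaining element:
  Remaining [-17, 20, -9, 39, 24] -> smallest is -17
  Remaining [20, -9, 39, 24] -> smallest is -9
  Remaining [20, 39, 24] -> smallest is 20
  Remaining [39, 24] -> smallest is 24
  Remaining [39] -> smallest is 39
Collecting the picks in order gives the sorted list.
Final answer: [-17, -9, 20, 24, 39]


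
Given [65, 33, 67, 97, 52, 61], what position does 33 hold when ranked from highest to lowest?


Sort descending: [97, 67, 65, 61, 52, 33]
Find 33 in the sorted list.
33 is at position 6.
Final answer: 6


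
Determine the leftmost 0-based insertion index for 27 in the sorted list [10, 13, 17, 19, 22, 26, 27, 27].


List is sorted: [10, 13, 17, 19, 22, 26, 27, 27]
We need the leftmost position where 27 can be inserted, i.e. the first index whose element is >= 27 (or the end of the list if none is).
Binary search with low=0, high=8 (0-based indices):
  low=0, high=8, mid=4: a[4]=22 < 27, so low = 5
  low=5, high=8, mid=6: a[6]=27 >= 27, so high = 6
  low=5, high=6, mid=5: a[5]=26 < 27, so low = 6
Now low = high = 6, so the insertion index is 6.
Final answer: 6


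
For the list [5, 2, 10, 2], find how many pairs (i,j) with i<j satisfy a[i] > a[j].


For each element, count the later elements that are smaller than it:
  5 (index 0): smaller elements after it = [2, 2] -> 2
  2 (index 1): smaller elements after it = [] -> 0
  10 (index 2): smaller elements after it = [2] -> 1
Total inversions = 2 + 0 + 1 = 3
Final answer: 3


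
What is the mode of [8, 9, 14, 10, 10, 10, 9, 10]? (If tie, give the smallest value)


Count the frequency of each value:
  8 appears 1 time(s)
  9 appears 2 time(s)
  10 appears 4 time(s)
  14 appears 1 time(s)
Maximum frequency is 4.
Only 10 reaches that frequency, so it is the mode.
Final answer: 10


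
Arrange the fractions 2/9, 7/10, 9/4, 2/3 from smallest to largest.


Convert to decimal for comparison:
  2/9 = 0.2222
  7/10 = 0.7
  9/4 = 2.25
  2/3 = 0.6667
Decimals in increasing order: 0.2222 < 0.6667 < 0.7 < 2.25
Writing each back as its fraction gives the sorted order.
Final answer: 2/9, 2/3, 7/10, 9/4


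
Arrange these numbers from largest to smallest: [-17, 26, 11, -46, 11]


Original list: [-17, 26, 11, -46, 11]
Repeatedly take the largest remaining element:
  Remaining [-17, 26, 11, -46, 11] -> largest is 26
  Remaining [-17, 11, -46, 11] -> largest is 11
  Remaining [-17, -46, 11] -> largest is 11
  Remaining [-17, -46] -> largest is -17
  Remaining [-46] -> largest is -46
Collecting the picks in order gives the descending list.
Final answer: [26, 11, 11, -17, -46]


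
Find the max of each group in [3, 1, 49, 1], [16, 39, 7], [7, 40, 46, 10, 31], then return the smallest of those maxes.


Find max of each group:
  Group 1: [3, 1, 49, 1] -> max = 49
  Group 2: [16, 39, 7] -> max = 39
  Group 3: [7, 40, 46, 10, 31] -> max = 46
Maxes: [49, 39, 46]
Minimum of maxes = 39
Final answer: 39


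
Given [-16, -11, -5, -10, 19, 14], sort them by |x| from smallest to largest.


Compute absolute values:
  |-16| = 16
  |-11| = 11
  |-5| = 5
  |-10| = 10
  |19| = 19
  |14| = 14
Absolute values in increasing order: 5 < 10 < 11 < 14 < 16 < 19
Listing the original numbers in that order gives the answer.
Final answer: [-5, -10, -11, 14, -16, 19]


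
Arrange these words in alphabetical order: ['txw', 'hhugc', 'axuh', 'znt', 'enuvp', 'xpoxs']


Compare strings character by character (the first differing letter decides):
  'axuh' < 'enuvp' since 'a' < 'e' at position 1
  'enuvp' < 'hhugc' since 'e' < 'h' at position 1
  'hhugc' < 'txw' since 'h' < 't' at position 1
  'txw' < 'xpoxs' since 't' < 'x' at position 1
  'xpoxs' < 'znt' since 'x' < 'z' at position 1
Chaining these comparisons gives the alphabetical order.
Final answer: ['axuh', 'enuvp', 'hhugc', 'txw', 'xpoxs', 'znt']


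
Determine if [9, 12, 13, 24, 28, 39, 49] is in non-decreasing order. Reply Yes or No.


Check consecutive pairs:
  9 <= 12? True
  12 <= 13? True
  13 <= 24? True
  24 <= 28? True
  28 <= 39? True
  39 <= 49? True
Every consecutive pair is in order, so the list is non-decreasing.
Final answer: Yes


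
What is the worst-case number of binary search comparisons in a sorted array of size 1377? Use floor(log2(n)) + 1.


Binary search halves the search space each step.
Maximum comparisons = floor(log2(1377)) + 1
log2(1377) = 10.4273
floor(log2(1377)) = 10, so 10 + 1 = 11
Final answer: 11


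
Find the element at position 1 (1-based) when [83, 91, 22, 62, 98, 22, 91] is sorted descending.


Sort descending: [98, 91, 91, 83, 62, 22, 22]
The 1st element (1-indexed) is at index 0.
Value = 98
Final answer: 98


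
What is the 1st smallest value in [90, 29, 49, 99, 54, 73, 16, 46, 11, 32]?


Sort ascending: [11, 16, 29, 32, 46, 49, 54, 73, 90, 99]
The 1st element (1-indexed) is at index 0.
Value = 11
Final answer: 11


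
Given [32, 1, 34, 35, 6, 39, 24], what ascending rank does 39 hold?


Sort ascending: [1, 6, 24, 32, 34, 35, 39]
Find 39 in the sorted list.
39 is at position 7 (1-indexed).
Final answer: 7


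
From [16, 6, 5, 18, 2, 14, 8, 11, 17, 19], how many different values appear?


List all unique values:
Distinct values: [2, 5, 6, 8, 11, 14, 16, 17, 18, 19]
Count = 10
Final answer: 10


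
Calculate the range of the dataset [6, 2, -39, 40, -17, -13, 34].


Maximum value: 40
Minimum value: -39
Range = 40 - (-39) = 79
Final answer: 79


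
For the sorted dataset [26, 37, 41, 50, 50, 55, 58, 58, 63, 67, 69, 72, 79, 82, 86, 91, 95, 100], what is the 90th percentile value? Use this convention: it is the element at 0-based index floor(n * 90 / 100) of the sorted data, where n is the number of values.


The dataset has n = 18 elements.
Index = floor(18 * 90 / 100) = floor(1620 / 100) = floor(16.2) = 16
Counting from index 0 in the sorted data, the element at index 16 is 95.
Final answer: 95


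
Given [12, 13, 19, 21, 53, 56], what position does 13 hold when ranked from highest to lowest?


Sort descending: [56, 53, 21, 19, 13, 12]
Find 13 in the sorted list.
13 is at position 5.
Final answer: 5


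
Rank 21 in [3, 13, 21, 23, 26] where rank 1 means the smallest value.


Sort ascending: [3, 13, 21, 23, 26]
Find 21 in the sorted list.
21 is at position 3 (1-indexed).
Final answer: 3


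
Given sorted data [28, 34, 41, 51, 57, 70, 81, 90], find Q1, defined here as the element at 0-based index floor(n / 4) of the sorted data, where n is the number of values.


The list has n = 8 elements.
Q1 index = floor(8 / 4) = floor(2) = 2
Counting from index 0 in the sorted data, the element at index 2 is 41.
Final answer: 41


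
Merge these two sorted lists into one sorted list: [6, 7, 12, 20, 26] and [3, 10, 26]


List A: [6, 7, 12, 20, 26]
List B: [3, 10, 26]
Repeatedly compare the front elements and take the smaller:
  6 vs 3 -> take 3
  6 vs 10 -> take 6
  7 vs 10 -> take 7
  12 vs 10 -> take 10
  12 vs 26 -> take 12
  20 vs 26 -> take 20
  26 vs 26 -> take 26
  A is exhausted; append the rest of B: [26]
Final answer: [3, 6, 7, 10, 12, 20, 26, 26]


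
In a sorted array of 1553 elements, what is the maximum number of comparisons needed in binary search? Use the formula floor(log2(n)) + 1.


Binary search halves the search space each step.
Maximum comparisons = floor(log2(1553)) + 1
log2(1553) = 10.6008
floor(log2(1553)) = 10, so 10 + 1 = 11
Final answer: 11


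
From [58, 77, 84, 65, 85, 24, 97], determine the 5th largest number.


Sort descending: [97, 85, 84, 77, 65, 58, 24]
The 5th element (1-indexed) is at index 4.
Value = 65
Final answer: 65


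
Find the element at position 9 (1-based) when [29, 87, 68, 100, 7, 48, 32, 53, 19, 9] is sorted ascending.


Sort ascending: [7, 9, 19, 29, 32, 48, 53, 68, 87, 100]
The 9th element (1-indexed) is at index 8.
Value = 87
Final answer: 87


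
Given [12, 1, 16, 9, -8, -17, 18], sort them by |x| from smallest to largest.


Compute absolute values:
  |12| = 12
  |1| = 1
  |16| = 16
  |9| = 9
  |-8| = 8
  |-17| = 17
  |18| = 18
Absolute values in increasing order: 1 < 8 < 9 < 12 < 16 < 17 < 18
Listing the original numbers in that order gives the answer.
Final answer: [1, -8, 9, 12, 16, -17, 18]


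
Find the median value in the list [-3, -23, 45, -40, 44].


First, sort the list: [-40, -23, -3, 44, 45]
The list has 5 elements (odd count).
The middle index is 2 (0-based), and the element there is -3.
Final answer: -3


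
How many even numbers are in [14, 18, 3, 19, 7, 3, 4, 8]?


Check each element:
  14 is even
  18 is even
  3 is odd
  19 is odd
  7 is odd
  3 is odd
  4 is even
  8 is even
Evens: [14, 18, 4, 8]
Count of evens = 4
Final answer: 4
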